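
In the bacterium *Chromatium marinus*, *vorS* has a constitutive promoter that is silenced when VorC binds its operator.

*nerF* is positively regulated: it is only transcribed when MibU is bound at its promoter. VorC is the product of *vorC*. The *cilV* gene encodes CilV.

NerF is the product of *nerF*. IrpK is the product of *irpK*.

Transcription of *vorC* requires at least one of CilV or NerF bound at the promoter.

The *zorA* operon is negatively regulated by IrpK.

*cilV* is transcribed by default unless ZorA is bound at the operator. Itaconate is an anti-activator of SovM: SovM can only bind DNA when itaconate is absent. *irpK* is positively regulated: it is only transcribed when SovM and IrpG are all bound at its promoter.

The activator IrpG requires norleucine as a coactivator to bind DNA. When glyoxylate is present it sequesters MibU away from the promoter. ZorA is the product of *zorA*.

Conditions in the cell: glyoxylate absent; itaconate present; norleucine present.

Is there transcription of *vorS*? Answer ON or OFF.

OFF

Itaconate is present, so SovM is inactive.
Norleucine is present, so IrpG is active.
Required activator SovM is absent, so *irpK* is not transcribed.
So IrpK is not produced.
With no repressor bound, *zorA* is transcribed.
So ZorA is produced and active.
With repressor ZorA bound, *cilV* is not transcribed.
So CilV is not produced.
Glyoxylate is absent, so MibU is active.
No repressor is bound and MibU is active, so *nerF* is transcribed.
So NerF is produced and active.
Activator NerF is present, so *vorC* is transcribed.
So VorC is produced and active.
With repressor VorC bound, *vorS* is not transcribed.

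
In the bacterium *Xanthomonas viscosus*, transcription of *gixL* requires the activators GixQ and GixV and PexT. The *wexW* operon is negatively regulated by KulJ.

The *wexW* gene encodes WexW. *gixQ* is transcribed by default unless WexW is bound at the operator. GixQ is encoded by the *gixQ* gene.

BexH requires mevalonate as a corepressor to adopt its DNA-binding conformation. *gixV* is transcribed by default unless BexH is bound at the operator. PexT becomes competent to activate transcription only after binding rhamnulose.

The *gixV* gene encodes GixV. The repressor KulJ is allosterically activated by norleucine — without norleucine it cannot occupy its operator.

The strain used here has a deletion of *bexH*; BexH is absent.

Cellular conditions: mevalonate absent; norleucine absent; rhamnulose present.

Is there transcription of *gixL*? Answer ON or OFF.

OFF

Norleucine is absent, so KulJ is inactive.
With no repressor bound, *wexW* is transcribed.
So WexW is produced and active.
With repressor WexW bound, *gixQ* is not transcribed.
So GixQ is not produced.
BexH is non-functional in this strain, so it has no effect.
With no repressor bound, *gixV* is transcribed.
So GixV is produced and active.
Rhamnulose is present, so PexT is active.
Required activator GixQ is absent, so *gixL* is not transcribed.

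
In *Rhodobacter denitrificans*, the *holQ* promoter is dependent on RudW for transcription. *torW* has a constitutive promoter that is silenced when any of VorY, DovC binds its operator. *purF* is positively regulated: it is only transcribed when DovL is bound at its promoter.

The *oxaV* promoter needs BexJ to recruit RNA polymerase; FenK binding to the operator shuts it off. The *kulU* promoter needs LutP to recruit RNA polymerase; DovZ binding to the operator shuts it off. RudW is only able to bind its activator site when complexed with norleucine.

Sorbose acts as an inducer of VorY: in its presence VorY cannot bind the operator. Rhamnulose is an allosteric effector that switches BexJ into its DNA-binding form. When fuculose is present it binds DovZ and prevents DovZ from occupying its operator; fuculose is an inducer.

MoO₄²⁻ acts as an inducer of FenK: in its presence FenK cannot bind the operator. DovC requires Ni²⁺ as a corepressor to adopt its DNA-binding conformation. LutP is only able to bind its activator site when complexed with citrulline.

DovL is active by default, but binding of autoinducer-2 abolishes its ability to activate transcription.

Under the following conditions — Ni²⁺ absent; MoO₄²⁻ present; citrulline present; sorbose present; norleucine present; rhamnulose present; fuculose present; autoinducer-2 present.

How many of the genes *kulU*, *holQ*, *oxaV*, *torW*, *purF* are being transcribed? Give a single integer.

4

Citrulline is present, so LutP is active.
Fuculose is present, so DovZ is inactive.
No repressor is bound and LutP is active, so *kulU* is transcribed.
→ *kulU* is ON.
Norleucine is present, so RudW is active.
No repressor is bound and RudW is active, so *holQ* is transcribed.
→ *holQ* is ON.
MoO₄²⁻ is present, so FenK is inactive.
Rhamnulose is present, so BexJ is active.
No repressor is bound and BexJ is active, so *oxaV* is transcribed.
→ *oxaV* is ON.
Sorbose is present, so VorY is inactive.
Ni²⁺ is absent, so DovC is inactive.
With no repressor bound, *torW* is transcribed.
→ *torW* is ON.
Autoinducer-2 is present, so DovL is inactive.
Required activator DovL is absent, so *purF* is not transcribed.
→ *purF* is OFF.
4 of the 5 genes are transcribed.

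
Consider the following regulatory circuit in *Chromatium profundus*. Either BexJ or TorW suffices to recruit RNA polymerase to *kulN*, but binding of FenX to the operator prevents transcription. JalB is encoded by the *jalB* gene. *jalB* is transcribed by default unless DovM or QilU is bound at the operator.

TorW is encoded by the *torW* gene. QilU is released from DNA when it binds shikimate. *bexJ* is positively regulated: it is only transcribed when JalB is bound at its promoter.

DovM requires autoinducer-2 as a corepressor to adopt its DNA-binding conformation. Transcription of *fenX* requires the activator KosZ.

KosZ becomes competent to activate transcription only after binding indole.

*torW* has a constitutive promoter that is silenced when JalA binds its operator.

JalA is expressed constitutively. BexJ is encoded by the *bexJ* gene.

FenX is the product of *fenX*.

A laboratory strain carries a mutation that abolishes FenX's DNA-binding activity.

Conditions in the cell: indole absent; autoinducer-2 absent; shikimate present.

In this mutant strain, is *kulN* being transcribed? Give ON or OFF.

Autoinducer-2 is absent, so DovM is inactive.
Shikimate is present, so QilU is inactive.
With no repressor bound, *jalB* is transcribed.
So JalB is produced and active.
No repressor is bound and JalB is active, so *bexJ* is transcribed.
So BexJ is produced and active.
JalA is produced constitutively and is active.
With repressor JalA bound, *torW* is not transcribed.
So TorW is not produced.
FenX is non-functional in this strain, so it has no effect.
Activator BexJ is present, so *kulN* is transcribed.

ON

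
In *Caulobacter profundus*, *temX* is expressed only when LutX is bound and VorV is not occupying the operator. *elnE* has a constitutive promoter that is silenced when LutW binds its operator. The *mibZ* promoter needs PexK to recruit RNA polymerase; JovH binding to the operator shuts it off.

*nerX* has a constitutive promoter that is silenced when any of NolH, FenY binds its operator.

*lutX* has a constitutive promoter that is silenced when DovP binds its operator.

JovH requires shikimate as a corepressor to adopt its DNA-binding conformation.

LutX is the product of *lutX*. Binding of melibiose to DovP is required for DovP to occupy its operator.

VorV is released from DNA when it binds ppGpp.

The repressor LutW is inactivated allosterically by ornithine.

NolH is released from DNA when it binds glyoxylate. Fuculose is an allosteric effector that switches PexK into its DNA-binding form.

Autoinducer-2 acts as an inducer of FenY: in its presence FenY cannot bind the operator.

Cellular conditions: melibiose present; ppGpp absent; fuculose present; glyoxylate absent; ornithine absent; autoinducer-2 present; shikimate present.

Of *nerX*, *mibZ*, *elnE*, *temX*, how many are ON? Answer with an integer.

Glyoxylate is absent, so NolH is active.
Autoinducer-2 is present, so FenY is inactive.
With repressor NolH bound, *nerX* is not transcribed.
→ *nerX* is OFF.
Fuculose is present, so PexK is active.
Shikimate is present, so JovH is active.
With repressor JovH bound, *mibZ* is not transcribed.
→ *mibZ* is OFF.
Ornithine is absent, so LutW is active.
With repressor LutW bound, *elnE* is not transcribed.
→ *elnE* is OFF.
ppGpp is absent, so VorV is active.
Melibiose is present, so DovP is active.
With repressor DovP bound, *lutX* is not transcribed.
So LutX is not produced.
With repressor VorV bound, *temX* is not transcribed.
→ *temX* is OFF.
0 of the 4 genes are transcribed.

0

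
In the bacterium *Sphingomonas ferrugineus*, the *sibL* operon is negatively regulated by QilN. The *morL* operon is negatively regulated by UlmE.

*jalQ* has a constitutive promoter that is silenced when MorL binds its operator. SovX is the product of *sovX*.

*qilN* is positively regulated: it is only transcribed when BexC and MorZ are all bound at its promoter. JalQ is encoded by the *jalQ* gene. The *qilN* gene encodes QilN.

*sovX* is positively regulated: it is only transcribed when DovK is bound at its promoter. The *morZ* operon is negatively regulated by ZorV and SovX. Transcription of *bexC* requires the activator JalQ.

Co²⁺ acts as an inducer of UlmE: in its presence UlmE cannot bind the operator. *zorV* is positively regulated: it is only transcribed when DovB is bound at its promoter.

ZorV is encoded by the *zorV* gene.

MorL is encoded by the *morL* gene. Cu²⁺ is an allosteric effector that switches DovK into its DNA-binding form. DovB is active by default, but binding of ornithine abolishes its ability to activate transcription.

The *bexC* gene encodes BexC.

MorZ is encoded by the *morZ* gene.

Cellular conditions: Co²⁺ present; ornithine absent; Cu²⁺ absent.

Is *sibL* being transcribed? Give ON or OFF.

ON

Co²⁺ is present, so UlmE is inactive.
With no repressor bound, *morL* is transcribed.
So MorL is produced and active.
With repressor MorL bound, *jalQ* is not transcribed.
So JalQ is not produced.
Required activator JalQ is absent, so *bexC* is not transcribed.
So BexC is not produced.
Ornithine is absent, so DovB is active.
No repressor is bound and DovB is active, so *zorV* is transcribed.
So ZorV is produced and active.
Cu²⁺ is absent, so DovK is inactive.
Required activator DovK is absent, so *sovX* is not transcribed.
So SovX is not produced.
With repressor ZorV bound, *morZ* is not transcribed.
So MorZ is not produced.
Required activator BexC is absent, so *qilN* is not transcribed.
So QilN is not produced.
With no repressor bound, *sibL* is transcribed.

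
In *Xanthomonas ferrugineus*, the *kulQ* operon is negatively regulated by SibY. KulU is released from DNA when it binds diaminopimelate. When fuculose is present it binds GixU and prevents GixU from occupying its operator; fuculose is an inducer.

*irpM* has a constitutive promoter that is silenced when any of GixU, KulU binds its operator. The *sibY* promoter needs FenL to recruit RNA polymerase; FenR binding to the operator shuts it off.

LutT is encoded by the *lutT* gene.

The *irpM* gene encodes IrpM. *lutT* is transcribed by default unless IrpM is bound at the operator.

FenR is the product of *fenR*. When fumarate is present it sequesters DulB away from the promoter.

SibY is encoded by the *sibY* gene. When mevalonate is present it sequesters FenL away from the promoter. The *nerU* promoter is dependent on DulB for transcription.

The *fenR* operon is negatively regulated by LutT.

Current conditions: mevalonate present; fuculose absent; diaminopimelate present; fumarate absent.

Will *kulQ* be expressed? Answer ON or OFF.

ON

Fuculose is absent, so GixU is active.
Diaminopimelate is present, so KulU is inactive.
With repressor GixU bound, *irpM* is not transcribed.
So IrpM is not produced.
With no repressor bound, *lutT* is transcribed.
So LutT is produced and active.
With repressor LutT bound, *fenR* is not transcribed.
So FenR is not produced.
Mevalonate is present, so FenL is inactive.
Required activator FenL is absent, so *sibY* is not transcribed.
So SibY is not produced.
With no repressor bound, *kulQ* is transcribed.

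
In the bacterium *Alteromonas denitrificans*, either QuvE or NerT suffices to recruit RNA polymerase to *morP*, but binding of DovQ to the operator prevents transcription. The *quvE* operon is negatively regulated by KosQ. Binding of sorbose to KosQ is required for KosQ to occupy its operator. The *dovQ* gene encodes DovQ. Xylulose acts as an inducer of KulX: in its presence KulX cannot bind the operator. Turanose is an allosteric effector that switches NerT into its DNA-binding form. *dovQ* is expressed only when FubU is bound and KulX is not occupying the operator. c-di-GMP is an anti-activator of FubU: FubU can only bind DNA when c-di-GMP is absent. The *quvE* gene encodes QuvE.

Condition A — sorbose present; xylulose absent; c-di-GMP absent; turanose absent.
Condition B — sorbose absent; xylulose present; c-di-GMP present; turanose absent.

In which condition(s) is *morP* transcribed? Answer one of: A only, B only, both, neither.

Condition A:
Sorbose is present, so KosQ is active.
With repressor KosQ bound, *quvE* is not transcribed.
So QuvE is not produced.
Xylulose is absent, so KulX is active.
c-di-GMP is absent, so FubU is active.
With repressor KulX bound, *dovQ* is not transcribed.
So DovQ is not produced.
Turanose is absent, so NerT is inactive.
No activator is available at the *morP* promoter, so *morP* is not transcribed.
→ *morP* is OFF in A.
Condition B:
Sorbose is absent, so KosQ is inactive.
With no repressor bound, *quvE* is transcribed.
So QuvE is produced and active.
Xylulose is present, so KulX is inactive.
c-di-GMP is present, so FubU is inactive.
Required activator FubU is absent, so *dovQ* is not transcribed.
So DovQ is not produced.
Turanose is absent, so NerT is inactive.
Activator QuvE is present, so *morP* is transcribed.
→ *morP* is ON in B.

B only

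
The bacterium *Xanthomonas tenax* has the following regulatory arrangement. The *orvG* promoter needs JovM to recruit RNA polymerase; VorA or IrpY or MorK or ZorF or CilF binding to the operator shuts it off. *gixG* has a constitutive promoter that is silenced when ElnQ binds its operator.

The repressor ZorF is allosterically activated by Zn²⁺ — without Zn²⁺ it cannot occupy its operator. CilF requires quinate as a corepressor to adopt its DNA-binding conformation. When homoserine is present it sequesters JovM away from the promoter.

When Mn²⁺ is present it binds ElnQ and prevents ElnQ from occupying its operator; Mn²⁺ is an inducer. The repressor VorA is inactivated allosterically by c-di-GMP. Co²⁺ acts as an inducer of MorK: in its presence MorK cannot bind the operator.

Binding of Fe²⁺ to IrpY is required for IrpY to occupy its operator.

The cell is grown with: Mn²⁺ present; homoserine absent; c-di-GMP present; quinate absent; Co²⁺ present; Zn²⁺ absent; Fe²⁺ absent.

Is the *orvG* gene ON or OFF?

ON

Homoserine is absent, so JovM is active.
c-di-GMP is present, so VorA is inactive.
Fe²⁺ is absent, so IrpY is inactive.
Co²⁺ is present, so MorK is inactive.
Zn²⁺ is absent, so ZorF is inactive.
Quinate is absent, so CilF is inactive.
No repressor is bound and JovM is active, so *orvG* is transcribed.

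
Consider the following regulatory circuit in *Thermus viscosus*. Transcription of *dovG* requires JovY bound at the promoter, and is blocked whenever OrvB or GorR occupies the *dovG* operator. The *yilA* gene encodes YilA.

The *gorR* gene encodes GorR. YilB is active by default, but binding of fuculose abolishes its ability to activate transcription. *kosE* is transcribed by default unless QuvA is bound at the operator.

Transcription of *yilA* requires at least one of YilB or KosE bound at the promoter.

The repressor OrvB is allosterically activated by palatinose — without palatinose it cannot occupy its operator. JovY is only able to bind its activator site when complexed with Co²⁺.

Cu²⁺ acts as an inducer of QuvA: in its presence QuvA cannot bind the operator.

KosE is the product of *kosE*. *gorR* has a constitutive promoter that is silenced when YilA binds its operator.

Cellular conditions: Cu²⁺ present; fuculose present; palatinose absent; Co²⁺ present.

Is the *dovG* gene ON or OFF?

Co²⁺ is present, so JovY is active.
Palatinose is absent, so OrvB is inactive.
Fuculose is present, so YilB is inactive.
Cu²⁺ is present, so QuvA is inactive.
With no repressor bound, *kosE* is transcribed.
So KosE is produced and active.
Activator KosE is present, so *yilA* is transcribed.
So YilA is produced and active.
With repressor YilA bound, *gorR* is not transcribed.
So GorR is not produced.
No repressor is bound and JovY is active, so *dovG* is transcribed.

ON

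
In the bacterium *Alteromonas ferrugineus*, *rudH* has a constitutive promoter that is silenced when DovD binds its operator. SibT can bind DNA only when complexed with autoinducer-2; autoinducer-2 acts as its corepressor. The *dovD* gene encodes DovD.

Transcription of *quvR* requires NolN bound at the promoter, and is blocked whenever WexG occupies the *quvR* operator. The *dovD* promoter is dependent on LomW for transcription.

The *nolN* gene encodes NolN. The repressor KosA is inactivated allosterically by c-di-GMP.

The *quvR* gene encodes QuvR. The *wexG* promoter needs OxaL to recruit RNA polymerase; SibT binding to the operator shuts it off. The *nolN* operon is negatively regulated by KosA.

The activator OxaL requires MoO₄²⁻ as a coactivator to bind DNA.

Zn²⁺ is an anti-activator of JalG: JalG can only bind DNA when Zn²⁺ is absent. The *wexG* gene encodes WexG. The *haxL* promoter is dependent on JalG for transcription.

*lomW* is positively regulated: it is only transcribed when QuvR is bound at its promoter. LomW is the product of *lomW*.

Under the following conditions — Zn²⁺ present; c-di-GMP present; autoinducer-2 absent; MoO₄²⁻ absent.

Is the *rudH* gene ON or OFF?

c-di-GMP is present, so KosA is inactive.
With no repressor bound, *nolN* is transcribed.
So NolN is produced and active.
MoO₄²⁻ is absent, so OxaL is inactive.
Autoinducer-2 is absent, so SibT is inactive.
Required activator OxaL is absent, so *wexG* is not transcribed.
So WexG is not produced.
No repressor is bound and NolN is active, so *quvR* is transcribed.
So QuvR is produced and active.
No repressor is bound and QuvR is active, so *lomW* is transcribed.
So LomW is produced and active.
No repressor is bound and LomW is active, so *dovD* is transcribed.
So DovD is produced and active.
With repressor DovD bound, *rudH* is not transcribed.

OFF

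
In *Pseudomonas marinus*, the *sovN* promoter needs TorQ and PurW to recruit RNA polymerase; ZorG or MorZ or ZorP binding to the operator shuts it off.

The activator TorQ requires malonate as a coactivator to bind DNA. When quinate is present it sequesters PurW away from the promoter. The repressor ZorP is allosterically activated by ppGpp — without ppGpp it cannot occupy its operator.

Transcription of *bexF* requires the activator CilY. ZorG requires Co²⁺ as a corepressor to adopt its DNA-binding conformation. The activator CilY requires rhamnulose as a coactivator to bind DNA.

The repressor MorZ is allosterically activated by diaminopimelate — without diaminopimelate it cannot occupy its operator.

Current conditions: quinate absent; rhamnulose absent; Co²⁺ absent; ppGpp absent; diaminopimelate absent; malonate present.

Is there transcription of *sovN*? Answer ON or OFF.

ON

Co²⁺ is absent, so ZorG is inactive.
Malonate is present, so TorQ is active.
Diaminopimelate is absent, so MorZ is inactive.
ppGpp is absent, so ZorP is inactive.
Quinate is absent, so PurW is active.
No repressor is bound and TorQ and PurW are active, so *sovN* is transcribed.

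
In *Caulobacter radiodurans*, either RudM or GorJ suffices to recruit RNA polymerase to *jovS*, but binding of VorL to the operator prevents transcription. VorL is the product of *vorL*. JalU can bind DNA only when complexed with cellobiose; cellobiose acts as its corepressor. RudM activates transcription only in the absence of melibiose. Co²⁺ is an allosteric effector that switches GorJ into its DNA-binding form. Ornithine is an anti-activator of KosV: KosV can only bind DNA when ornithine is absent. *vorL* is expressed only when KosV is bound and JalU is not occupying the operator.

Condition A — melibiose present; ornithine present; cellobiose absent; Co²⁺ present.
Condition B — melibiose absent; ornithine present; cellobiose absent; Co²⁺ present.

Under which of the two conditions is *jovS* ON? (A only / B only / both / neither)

both

Condition A:
Melibiose is present, so RudM is inactive.
Ornithine is present, so KosV is inactive.
Cellobiose is absent, so JalU is inactive.
Required activator KosV is absent, so *vorL* is not transcribed.
So VorL is not produced.
Co²⁺ is present, so GorJ is active.
Activator GorJ is present, so *jovS* is transcribed.
→ *jovS* is ON in A.
Condition B:
Melibiose is absent, so RudM is active.
Ornithine is present, so KosV is inactive.
Cellobiose is absent, so JalU is inactive.
Required activator KosV is absent, so *vorL* is not transcribed.
So VorL is not produced.
Co²⁺ is present, so GorJ is active.
Activator RudM is present, so *jovS* is transcribed.
→ *jovS* is ON in B.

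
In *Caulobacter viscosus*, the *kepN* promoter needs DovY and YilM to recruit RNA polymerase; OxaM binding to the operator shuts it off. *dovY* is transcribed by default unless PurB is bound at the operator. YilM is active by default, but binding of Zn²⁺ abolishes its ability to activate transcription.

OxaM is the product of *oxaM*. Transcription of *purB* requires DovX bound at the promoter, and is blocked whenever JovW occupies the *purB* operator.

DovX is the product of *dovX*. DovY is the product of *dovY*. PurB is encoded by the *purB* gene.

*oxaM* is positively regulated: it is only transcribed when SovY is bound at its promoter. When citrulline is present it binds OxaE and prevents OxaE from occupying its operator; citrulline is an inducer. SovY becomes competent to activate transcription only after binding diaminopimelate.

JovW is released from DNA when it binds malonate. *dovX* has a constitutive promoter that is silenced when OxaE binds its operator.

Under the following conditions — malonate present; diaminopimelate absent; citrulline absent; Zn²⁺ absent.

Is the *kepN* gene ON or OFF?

Citrulline is absent, so OxaE is active.
With repressor OxaE bound, *dovX* is not transcribed.
So DovX is not produced.
Malonate is present, so JovW is inactive.
Required activator DovX is absent, so *purB* is not transcribed.
So PurB is not produced.
With no repressor bound, *dovY* is transcribed.
So DovY is produced and active.
Diaminopimelate is absent, so SovY is inactive.
Required activator SovY is absent, so *oxaM* is not transcribed.
So OxaM is not produced.
Zn²⁺ is absent, so YilM is active.
No repressor is bound and DovY and YilM are active, so *kepN* is transcribed.

ON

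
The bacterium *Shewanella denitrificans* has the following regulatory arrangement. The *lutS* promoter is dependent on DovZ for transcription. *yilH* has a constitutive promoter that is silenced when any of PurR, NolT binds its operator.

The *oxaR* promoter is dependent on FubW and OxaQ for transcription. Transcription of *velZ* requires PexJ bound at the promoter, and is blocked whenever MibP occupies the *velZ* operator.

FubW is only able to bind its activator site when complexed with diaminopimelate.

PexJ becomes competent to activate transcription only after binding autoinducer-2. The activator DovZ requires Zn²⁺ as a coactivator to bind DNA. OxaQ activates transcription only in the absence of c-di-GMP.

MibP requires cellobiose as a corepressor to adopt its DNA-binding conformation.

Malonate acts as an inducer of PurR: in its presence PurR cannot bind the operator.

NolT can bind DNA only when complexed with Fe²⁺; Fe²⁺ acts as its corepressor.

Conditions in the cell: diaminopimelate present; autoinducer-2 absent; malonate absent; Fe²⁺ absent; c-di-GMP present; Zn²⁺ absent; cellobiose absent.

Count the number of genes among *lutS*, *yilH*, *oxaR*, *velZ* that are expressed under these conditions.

0

Zn²⁺ is absent, so DovZ is inactive.
Required activator DovZ is absent, so *lutS* is not transcribed.
→ *lutS* is OFF.
Malonate is absent, so PurR is active.
Fe²⁺ is absent, so NolT is inactive.
With repressor PurR bound, *yilH* is not transcribed.
→ *yilH* is OFF.
Diaminopimelate is present, so FubW is active.
c-di-GMP is present, so OxaQ is inactive.
Required activator OxaQ is absent, so *oxaR* is not transcribed.
→ *oxaR* is OFF.
Autoinducer-2 is absent, so PexJ is inactive.
Cellobiose is absent, so MibP is inactive.
Required activator PexJ is absent, so *velZ* is not transcribed.
→ *velZ* is OFF.
0 of the 4 genes are transcribed.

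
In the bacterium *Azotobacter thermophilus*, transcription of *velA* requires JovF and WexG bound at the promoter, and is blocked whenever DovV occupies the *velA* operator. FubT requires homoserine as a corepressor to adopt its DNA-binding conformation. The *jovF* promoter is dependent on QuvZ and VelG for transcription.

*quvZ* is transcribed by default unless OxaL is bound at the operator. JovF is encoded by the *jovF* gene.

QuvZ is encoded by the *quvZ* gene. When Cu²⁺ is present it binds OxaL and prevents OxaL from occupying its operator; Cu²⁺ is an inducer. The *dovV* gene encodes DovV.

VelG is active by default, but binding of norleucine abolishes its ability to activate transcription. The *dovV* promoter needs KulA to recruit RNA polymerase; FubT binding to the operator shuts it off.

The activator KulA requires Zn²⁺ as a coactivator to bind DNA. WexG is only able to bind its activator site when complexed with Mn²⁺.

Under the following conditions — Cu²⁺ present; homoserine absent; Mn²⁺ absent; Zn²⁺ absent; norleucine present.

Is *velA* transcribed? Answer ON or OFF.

Zn²⁺ is absent, so KulA is inactive.
Homoserine is absent, so FubT is inactive.
Required activator KulA is absent, so *dovV* is not transcribed.
So DovV is not produced.
Cu²⁺ is present, so OxaL is inactive.
With no repressor bound, *quvZ* is transcribed.
So QuvZ is produced and active.
Norleucine is present, so VelG is inactive.
Required activator VelG is absent, so *jovF* is not transcribed.
So JovF is not produced.
Mn²⁺ is absent, so WexG is inactive.
Required activator JovF is absent, so *velA* is not transcribed.

OFF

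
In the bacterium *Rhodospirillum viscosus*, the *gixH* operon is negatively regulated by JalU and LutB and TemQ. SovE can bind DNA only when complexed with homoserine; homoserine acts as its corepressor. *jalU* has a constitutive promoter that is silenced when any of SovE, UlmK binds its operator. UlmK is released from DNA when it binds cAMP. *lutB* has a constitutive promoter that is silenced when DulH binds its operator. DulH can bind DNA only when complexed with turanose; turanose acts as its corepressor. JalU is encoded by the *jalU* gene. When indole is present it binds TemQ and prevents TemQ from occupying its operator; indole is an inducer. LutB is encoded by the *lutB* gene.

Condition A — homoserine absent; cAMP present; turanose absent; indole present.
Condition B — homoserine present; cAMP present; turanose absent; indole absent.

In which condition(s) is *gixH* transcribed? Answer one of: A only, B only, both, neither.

neither

Condition A:
Homoserine is absent, so SovE is inactive.
cAMP is present, so UlmK is inactive.
With no repressor bound, *jalU* is transcribed.
So JalU is produced and active.
Turanose is absent, so DulH is inactive.
With no repressor bound, *lutB* is transcribed.
So LutB is produced and active.
Indole is present, so TemQ is inactive.
With repressor JalU bound, *gixH* is not transcribed.
→ *gixH* is OFF in A.
Condition B:
Homoserine is present, so SovE is active.
cAMP is present, so UlmK is inactive.
With repressor SovE bound, *jalU* is not transcribed.
So JalU is not produced.
Turanose is absent, so DulH is inactive.
With no repressor bound, *lutB* is transcribed.
So LutB is produced and active.
Indole is absent, so TemQ is active.
With repressor LutB bound, *gixH* is not transcribed.
→ *gixH* is OFF in B.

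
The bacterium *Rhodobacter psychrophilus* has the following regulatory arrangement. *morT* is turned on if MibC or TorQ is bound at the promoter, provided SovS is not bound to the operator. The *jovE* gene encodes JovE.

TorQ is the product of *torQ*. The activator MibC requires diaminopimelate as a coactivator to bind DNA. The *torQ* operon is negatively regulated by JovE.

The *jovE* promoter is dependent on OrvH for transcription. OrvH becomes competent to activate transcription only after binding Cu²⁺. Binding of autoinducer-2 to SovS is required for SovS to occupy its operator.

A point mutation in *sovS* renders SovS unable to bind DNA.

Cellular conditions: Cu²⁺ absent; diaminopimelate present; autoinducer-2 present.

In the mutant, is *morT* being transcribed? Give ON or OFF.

ON

Diaminopimelate is present, so MibC is active.
SovS is non-functional in this strain, so it has no effect.
Cu²⁺ is absent, so OrvH is inactive.
Required activator OrvH is absent, so *jovE* is not transcribed.
So JovE is not produced.
With no repressor bound, *torQ* is transcribed.
So TorQ is produced and active.
Activator MibC is present, so *morT* is transcribed.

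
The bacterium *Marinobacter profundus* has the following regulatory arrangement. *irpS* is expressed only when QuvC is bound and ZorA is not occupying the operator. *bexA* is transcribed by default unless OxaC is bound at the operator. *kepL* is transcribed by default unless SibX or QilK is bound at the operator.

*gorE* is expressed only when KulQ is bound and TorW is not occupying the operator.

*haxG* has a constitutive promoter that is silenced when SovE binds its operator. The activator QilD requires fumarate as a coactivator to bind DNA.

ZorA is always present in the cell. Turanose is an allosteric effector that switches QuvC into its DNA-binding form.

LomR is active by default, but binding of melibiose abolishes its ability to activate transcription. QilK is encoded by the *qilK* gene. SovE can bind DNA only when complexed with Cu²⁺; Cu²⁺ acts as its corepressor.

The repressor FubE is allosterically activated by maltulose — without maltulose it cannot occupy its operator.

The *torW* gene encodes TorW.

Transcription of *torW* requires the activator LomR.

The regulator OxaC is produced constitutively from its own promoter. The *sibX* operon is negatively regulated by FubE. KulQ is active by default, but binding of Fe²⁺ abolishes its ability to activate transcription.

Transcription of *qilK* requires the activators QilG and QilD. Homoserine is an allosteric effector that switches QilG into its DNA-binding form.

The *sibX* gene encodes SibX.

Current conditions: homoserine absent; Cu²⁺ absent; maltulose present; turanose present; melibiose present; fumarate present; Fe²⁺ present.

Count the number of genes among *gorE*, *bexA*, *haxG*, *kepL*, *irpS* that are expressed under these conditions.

Melibiose is present, so LomR is inactive.
Required activator LomR is absent, so *torW* is not transcribed.
So TorW is not produced.
Fe²⁺ is present, so KulQ is inactive.
Required activator KulQ is absent, so *gorE* is not transcribed.
→ *gorE* is OFF.
OxaC is produced constitutively and is active.
With repressor OxaC bound, *bexA* is not transcribed.
→ *bexA* is OFF.
Cu²⁺ is absent, so SovE is inactive.
With no repressor bound, *haxG* is transcribed.
→ *haxG* is ON.
Maltulose is present, so FubE is active.
With repressor FubE bound, *sibX* is not transcribed.
So SibX is not produced.
Homoserine is absent, so QilG is inactive.
Fumarate is present, so QilD is active.
Required activator QilG is absent, so *qilK* is not transcribed.
So QilK is not produced.
With no repressor bound, *kepL* is transcribed.
→ *kepL* is ON.
ZorA is produced constitutively and is active.
Turanose is present, so QuvC is active.
With repressor ZorA bound, *irpS* is not transcribed.
→ *irpS* is OFF.
2 of the 5 genes are transcribed.

2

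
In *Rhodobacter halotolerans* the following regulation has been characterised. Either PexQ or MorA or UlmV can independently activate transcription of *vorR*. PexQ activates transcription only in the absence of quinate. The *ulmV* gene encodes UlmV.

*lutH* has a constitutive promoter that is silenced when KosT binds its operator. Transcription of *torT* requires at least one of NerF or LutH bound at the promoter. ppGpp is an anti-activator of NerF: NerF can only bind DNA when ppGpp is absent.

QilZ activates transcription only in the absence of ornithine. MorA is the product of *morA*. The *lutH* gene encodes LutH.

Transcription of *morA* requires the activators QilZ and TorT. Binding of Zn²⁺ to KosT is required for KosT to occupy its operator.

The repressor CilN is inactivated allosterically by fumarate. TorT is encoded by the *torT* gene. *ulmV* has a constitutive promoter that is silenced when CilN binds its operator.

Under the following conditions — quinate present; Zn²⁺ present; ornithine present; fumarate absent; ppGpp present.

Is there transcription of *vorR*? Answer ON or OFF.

Quinate is present, so PexQ is inactive.
Ornithine is present, so QilZ is inactive.
ppGpp is present, so NerF is inactive.
Zn²⁺ is present, so KosT is active.
With repressor KosT bound, *lutH* is not transcribed.
So LutH is not produced.
No activator is available at the *torT* promoter, so *torT* is not transcribed.
So TorT is not produced.
Required activator QilZ is absent, so *morA* is not transcribed.
So MorA is not produced.
Fumarate is absent, so CilN is active.
With repressor CilN bound, *ulmV* is not transcribed.
So UlmV is not produced.
No activator is available at the *vorR* promoter, so *vorR* is not transcribed.

OFF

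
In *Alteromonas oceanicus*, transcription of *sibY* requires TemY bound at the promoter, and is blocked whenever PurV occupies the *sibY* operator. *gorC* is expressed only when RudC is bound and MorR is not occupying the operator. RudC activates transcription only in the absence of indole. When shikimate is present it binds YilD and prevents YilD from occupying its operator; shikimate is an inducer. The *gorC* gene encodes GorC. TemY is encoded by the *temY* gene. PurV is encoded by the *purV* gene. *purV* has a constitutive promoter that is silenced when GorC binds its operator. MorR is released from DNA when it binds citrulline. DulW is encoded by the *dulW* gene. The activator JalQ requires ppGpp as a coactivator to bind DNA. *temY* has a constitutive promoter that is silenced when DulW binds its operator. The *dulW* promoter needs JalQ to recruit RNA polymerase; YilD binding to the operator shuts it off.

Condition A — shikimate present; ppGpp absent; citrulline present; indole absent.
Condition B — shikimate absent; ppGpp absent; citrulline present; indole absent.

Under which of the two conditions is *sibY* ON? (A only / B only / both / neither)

Condition A:
Shikimate is present, so YilD is inactive.
ppGpp is absent, so JalQ is inactive.
Required activator JalQ is absent, so *dulW* is not transcribed.
So DulW is not produced.
With no repressor bound, *temY* is transcribed.
So TemY is produced and active.
Citrulline is present, so MorR is inactive.
Indole is absent, so RudC is active.
No repressor is bound and RudC is active, so *gorC* is transcribed.
So GorC is produced and active.
With repressor GorC bound, *purV* is not transcribed.
So PurV is not produced.
No repressor is bound and TemY is active, so *sibY* is transcribed.
→ *sibY* is ON in A.
Condition B:
Shikimate is absent, so YilD is active.
ppGpp is absent, so JalQ is inactive.
With repressor YilD bound, *dulW* is not transcribed.
So DulW is not produced.
With no repressor bound, *temY* is transcribed.
So TemY is produced and active.
Citrulline is present, so MorR is inactive.
Indole is absent, so RudC is active.
No repressor is bound and RudC is active, so *gorC* is transcribed.
So GorC is produced and active.
With repressor GorC bound, *purV* is not transcribed.
So PurV is not produced.
No repressor is bound and TemY is active, so *sibY* is transcribed.
→ *sibY* is ON in B.

both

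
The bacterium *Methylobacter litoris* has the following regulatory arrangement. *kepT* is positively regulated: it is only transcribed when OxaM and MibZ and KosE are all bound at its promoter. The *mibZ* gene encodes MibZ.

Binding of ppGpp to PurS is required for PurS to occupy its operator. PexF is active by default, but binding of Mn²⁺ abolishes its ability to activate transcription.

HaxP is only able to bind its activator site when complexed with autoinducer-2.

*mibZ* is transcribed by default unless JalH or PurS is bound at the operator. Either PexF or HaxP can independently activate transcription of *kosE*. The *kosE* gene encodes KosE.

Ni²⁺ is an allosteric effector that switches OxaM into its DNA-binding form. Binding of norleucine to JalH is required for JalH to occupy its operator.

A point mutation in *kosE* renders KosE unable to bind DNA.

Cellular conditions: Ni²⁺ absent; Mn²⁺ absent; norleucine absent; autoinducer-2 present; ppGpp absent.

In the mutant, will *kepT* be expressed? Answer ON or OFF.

Ni²⁺ is absent, so OxaM is inactive.
Norleucine is absent, so JalH is inactive.
ppGpp is absent, so PurS is inactive.
With no repressor bound, *mibZ* is transcribed.
So MibZ is produced and active.
KosE is non-functional in this strain, so it has no effect.
Required activator OxaM is absent, so *kepT* is not transcribed.

OFF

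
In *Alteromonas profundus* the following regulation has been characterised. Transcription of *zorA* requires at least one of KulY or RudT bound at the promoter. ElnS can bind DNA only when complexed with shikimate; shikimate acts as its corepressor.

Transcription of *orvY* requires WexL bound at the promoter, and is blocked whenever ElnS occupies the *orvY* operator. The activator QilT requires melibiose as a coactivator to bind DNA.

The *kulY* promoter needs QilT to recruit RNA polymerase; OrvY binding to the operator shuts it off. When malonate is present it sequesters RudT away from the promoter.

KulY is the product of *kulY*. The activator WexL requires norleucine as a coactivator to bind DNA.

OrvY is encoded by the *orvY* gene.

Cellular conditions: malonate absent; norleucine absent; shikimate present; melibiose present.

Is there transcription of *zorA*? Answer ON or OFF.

Norleucine is absent, so WexL is inactive.
Shikimate is present, so ElnS is active.
With repressor ElnS bound, *orvY* is not transcribed.
So OrvY is not produced.
Melibiose is present, so QilT is active.
No repressor is bound and QilT is active, so *kulY* is transcribed.
So KulY is produced and active.
Malonate is absent, so RudT is active.
Activator KulY is present, so *zorA* is transcribed.

ON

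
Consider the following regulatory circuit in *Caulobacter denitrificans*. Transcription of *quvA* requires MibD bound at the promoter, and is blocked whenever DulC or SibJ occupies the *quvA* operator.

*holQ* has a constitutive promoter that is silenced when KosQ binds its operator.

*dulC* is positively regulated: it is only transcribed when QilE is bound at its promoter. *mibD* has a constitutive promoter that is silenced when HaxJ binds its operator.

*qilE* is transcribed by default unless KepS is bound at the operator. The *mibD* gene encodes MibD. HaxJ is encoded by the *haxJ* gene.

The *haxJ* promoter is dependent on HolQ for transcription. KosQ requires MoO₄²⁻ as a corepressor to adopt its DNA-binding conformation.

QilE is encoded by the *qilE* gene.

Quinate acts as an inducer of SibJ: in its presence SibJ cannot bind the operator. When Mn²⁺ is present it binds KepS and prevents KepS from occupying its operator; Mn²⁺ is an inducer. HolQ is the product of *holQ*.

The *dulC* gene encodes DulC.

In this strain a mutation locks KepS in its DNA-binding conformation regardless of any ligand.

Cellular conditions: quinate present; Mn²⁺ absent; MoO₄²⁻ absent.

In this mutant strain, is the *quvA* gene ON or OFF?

MoO₄²⁻ is absent, so KosQ is inactive.
With no repressor bound, *holQ* is transcribed.
So HolQ is produced and active.
No repressor is bound and HolQ is active, so *haxJ* is transcribed.
So HaxJ is produced and active.
With repressor HaxJ bound, *mibD* is not transcribed.
So MibD is not produced.
KepS is constitutively active in this strain.
With repressor KepS bound, *qilE* is not transcribed.
So QilE is not produced.
Required activator QilE is absent, so *dulC* is not transcribed.
So DulC is not produced.
Quinate is present, so SibJ is inactive.
Required activator MibD is absent, so *quvA* is not transcribed.

OFF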